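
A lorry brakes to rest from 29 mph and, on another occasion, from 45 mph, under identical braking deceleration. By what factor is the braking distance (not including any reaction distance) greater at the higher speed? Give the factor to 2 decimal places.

Factor ≈ 2.41

Braking distance d = v²/(2a), so with a fixed, d ∝ v².
Factor = (45/29)² = 1.5517² = 2.4078.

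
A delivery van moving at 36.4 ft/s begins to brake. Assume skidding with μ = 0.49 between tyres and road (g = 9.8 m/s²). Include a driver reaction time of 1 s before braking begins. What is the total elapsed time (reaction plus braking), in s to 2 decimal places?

36.4 ft/s × 0.3048 = 11.0947 m/s.
a = μg = 0.49 × 9.8 = 4.802 m/s².
Braking time = v/a = 11.0947 / 4.802 = 2.310 s.
Total = 1 + 2.310 = 3.310 s.

Total time ≈ 3.31 s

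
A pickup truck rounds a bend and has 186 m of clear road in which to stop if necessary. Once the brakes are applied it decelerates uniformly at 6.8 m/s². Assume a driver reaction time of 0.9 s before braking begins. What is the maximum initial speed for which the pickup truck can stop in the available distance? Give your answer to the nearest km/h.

Maximum speed ≈ 160 km/h

Stopping distance: v·t_r + v²/(2a) = 186 with t_r = 0.9 s and a = 6.800 m/s².
So v² + 12.240 v − 2529.60 = 0.
Positive root: v = −a·t_r + √((a·t_r)² + 2a·d) = −6.120 + √(37.454 + 2529.60) = 44.5461 m/s.
44.5461 m/s × 3.6 = 160.366 km/h.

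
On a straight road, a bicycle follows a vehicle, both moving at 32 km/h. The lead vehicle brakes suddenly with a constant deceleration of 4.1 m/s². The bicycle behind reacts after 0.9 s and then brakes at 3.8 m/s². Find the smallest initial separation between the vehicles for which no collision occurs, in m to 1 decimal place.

32 km/h ÷ 3.6 = 8.8889 m/s.
Leader travels v²/(2a_L) = 79.013 / 8.200 = 9.636 m before stopping.
Follower covers v·t_r = 8.8889 × 0.9 = 8.000 m while reacting, then v²/(2a_F) = 79.013 / 7.600 = 10.396 m while braking, for a total of 8.000 + 10.396 = 18.396 m.
Since a_F ≤ a_L and the follower starts braking later, the follower is never slower than the leader, so the closest approach is when both have stopped.
Minimum gap = 18.396 − 9.636 = 8.760 m.

Minimum gap ≈ 8.8 m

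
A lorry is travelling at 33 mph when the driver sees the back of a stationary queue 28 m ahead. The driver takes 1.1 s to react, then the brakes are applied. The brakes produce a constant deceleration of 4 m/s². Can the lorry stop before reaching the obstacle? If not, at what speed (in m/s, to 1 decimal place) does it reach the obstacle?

No — it strikes the obstacle at 11.1 m/s

33 mph × 0.44704 = 14.7523 m/s.
Reaction distance = 14.7523 × 1.1 = 16.228 m.
Braking distance needed to stop: v²/(2a) = 217.630 / 8.000 = 27.204 m, so total needed = 16.228 + 27.204 = 43.432 m > 28 m — it cannot stop.
Distance remaining when braking begins: 28 − 16.228 = 11.772 m.
v² = v₀² − 2a·d = 217.630 − 2 × 4.000 × 11.772 = 123.454 m²/s².
v = √123.454 = 11.111 m/s.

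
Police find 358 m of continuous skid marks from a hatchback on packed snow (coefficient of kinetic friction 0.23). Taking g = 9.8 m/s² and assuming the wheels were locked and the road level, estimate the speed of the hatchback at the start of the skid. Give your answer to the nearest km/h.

Initial speed ≈ 145 km/h

Deceleration a = μg = 0.23 × 9.8 = 2.254 m/s².
v = √(2a·d) = √(2 × 2.254 × 358) = √1613.864 = 40.1729 m/s.
= 40.1729 × 3.6 = 144.622 km/h.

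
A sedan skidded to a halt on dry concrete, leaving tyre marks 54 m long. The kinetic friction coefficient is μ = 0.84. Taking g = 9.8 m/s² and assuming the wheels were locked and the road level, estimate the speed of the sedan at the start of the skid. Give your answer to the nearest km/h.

Deceleration a = μg = 0.84 × 9.8 = 8.232 m/s².
v = √(2a·d) = √(2 × 8.232 × 54) = √889.056 = 29.8170 m/s.
= 29.8170 × 3.6 = 107.341 km/h.

Initial speed ≈ 107 km/h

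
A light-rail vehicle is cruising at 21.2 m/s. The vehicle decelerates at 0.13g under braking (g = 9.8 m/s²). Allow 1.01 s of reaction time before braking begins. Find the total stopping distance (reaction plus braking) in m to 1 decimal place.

a = 0.13 × 9.8 = 1.274 m/s².
Reaction distance = v·t_r = 21.2000 × 1.01 = 21.412 m.
Braking distance = v²/(2a) = 21.2000² / (2 × 1.274) = 449.440 / 2.548 = 176.389 m.
Total = 21.412 + 176.389 = 197.801 m.

Total stopping distance ≈ 197.8 m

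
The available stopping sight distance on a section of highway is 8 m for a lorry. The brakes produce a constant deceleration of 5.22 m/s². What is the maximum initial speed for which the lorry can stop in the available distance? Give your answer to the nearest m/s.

v²/(2a) = d ⇒ v = √(2 × 5.220 × 8) = √83.52 = 9.1389 m/s.

Maximum speed ≈ 9 m/s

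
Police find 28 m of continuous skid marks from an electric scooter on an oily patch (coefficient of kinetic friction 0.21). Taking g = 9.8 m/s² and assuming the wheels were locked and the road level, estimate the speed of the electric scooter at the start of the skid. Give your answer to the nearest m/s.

Deceleration a = μg = 0.21 × 9.8 = 2.058 m/s².
v = √(2a·d) = √(2 × 2.058 × 28) = √115.248 = 10.7354 m/s.

Initial speed ≈ 11 m/s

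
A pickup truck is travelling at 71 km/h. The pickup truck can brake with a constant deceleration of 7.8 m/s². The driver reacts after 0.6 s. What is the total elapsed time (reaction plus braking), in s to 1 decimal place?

Total time ≈ 3.1 s

71 km/h ÷ 3.6 = 19.7222 m/s.
Braking time = v/a = 19.7222 / 7.800 = 2.528 s.
Total = 0.6 + 2.528 = 3.128 s.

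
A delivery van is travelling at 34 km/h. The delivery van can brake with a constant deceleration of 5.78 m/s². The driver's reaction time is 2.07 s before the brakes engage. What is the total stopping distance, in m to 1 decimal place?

Total stopping distance ≈ 27.3 m

34 km/h ÷ 3.6 = 9.4444 m/s.
Reaction distance = v·t_r = 9.4444 × 2.07 = 19.550 m.
Braking distance = v²/(2a) = 9.4444² / (2 × 5.780) = 89.197 / 11.560 = 7.716 m.
Total = 19.550 + 7.716 = 27.266 m.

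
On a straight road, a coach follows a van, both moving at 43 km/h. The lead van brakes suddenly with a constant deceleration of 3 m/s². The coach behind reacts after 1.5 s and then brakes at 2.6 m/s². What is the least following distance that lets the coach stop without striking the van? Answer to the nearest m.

Minimum gap ≈ 22 m

43 km/h ÷ 3.6 = 11.9444 m/s.
Leader travels v²/(2a_L) = 142.669 / 6.000 = 23.778 m before stopping.
Follower covers v·t_r = 11.9444 × 1.5 = 17.917 m while reacting, then v²/(2a_F) = 142.669 / 5.200 = 27.436 m while braking, for a total of 17.917 + 27.436 = 45.353 m.
Since a_F ≤ a_L and the follower starts braking later, the follower is never slower than the leader, so the closest approach is when both have stopped.
Minimum gap = 45.353 − 23.778 = 21.575 m.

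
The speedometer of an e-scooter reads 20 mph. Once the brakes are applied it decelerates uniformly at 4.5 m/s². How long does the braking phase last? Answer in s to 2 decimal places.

20 mph × 0.44704 = 8.9408 m/s.
Braking time = v/a = 8.9408 / 4.500 = 1.987 s.

Braking time ≈ 1.99 s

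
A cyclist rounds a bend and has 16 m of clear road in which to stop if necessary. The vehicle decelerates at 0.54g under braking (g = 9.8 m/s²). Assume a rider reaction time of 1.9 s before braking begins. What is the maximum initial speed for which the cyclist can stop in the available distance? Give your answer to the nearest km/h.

a = 0.54 × 9.8 = 5.292 m/s².
Stopping distance: v·t_r + v²/(2a) = 16 with t_r = 1.9 s and a = 5.292 m/s².
So v² + 20.110 v − 169.34 = 0.
Positive root: v = −a·t_r + √((a·t_r)² + 2a·d) = −10.055 + √(101.103 + 169.34) = 6.3902 m/s.
6.3902 m/s × 3.6 = 23.005 km/h.

Maximum speed ≈ 23 km/h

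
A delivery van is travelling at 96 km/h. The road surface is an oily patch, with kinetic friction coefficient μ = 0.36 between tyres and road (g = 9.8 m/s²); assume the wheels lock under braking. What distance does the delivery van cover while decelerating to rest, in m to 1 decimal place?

Braking distance ≈ 100.8 m

96 km/h ÷ 3.6 = 26.6667 m/s.
a = μg = 0.36 × 9.8 = 3.528 m/s².
Braking distance = v²/(2a) = 26.6667² / (2 × 3.528) = 711.113 / 7.056 = 100.781 m.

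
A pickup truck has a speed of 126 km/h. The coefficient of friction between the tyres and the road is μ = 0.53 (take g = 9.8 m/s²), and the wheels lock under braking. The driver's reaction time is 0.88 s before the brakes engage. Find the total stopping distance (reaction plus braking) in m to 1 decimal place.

126 km/h ÷ 3.6 = 35.0000 m/s.
a = μg = 0.53 × 9.8 = 5.194 m/s².
Reaction distance = v·t_r = 35.0000 × 0.88 = 30.800 m.
Braking distance = v²/(2a) = 35.0000² / (2 × 5.194) = 1225.000 / 10.388 = 117.925 m.
Total = 30.800 + 117.925 = 148.725 m.

Total stopping distance ≈ 148.7 m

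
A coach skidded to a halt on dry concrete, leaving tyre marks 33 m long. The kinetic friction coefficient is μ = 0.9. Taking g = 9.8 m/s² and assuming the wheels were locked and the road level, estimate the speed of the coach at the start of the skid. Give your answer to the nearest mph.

Initial speed ≈ 54 mph

Deceleration a = μg = 0.9 × 9.8 = 8.820 m/s².
v = √(2a·d) = √(2 × 8.820 × 33) = √582.120 = 24.1272 m/s.
= 24.1272 ÷ 0.44704 = 53.971 mph.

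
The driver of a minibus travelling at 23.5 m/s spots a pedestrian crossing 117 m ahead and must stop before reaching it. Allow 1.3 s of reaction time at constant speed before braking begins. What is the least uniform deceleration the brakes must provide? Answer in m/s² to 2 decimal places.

Distance covered during reaction = 23.5000 × 1.3 = 30.550 m.
Distance available for braking: 117 − 30.550 = 86.450 m.
v² = 2a·d ⇒ a = v²/(2d) = 23.5000² / (2 × 86.450) = 552.250 / 172.900 = 3.1940 m/s².

Required deceleration ≈ 3.19 m/s²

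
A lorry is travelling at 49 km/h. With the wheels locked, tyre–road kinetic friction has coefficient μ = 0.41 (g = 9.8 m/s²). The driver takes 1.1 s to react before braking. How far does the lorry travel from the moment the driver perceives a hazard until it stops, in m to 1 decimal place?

49 km/h ÷ 3.6 = 13.6111 m/s.
a = μg = 0.41 × 9.8 = 4.018 m/s².
Reaction distance = v·t_r = 13.6111 × 1.1 = 14.972 m.
Braking distance = v²/(2a) = 13.6111² / (2 × 4.018) = 185.262 / 8.036 = 23.054 m.
Total = 14.972 + 23.054 = 38.026 m.

Total stopping distance ≈ 38.0 m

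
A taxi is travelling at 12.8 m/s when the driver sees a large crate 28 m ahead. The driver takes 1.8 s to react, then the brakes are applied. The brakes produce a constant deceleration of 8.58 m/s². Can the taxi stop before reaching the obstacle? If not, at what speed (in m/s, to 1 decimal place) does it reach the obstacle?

Reaction distance = 12.8000 × 1.8 = 23.040 m.
Braking distance needed to stop: v²/(2a) = 163.840 / 17.160 = 9.548 m, so total needed = 23.040 + 9.548 = 32.588 m > 28 m — it cannot stop.
Distance remaining when braking begins: 28 − 23.040 = 4.960 m.
v² = v₀² − 2a·d = 163.840 − 2 × 8.580 × 4.960 = 78.726 m²/s².
v = √78.726 = 8.873 m/s.

No — it strikes the obstacle at 8.9 m/s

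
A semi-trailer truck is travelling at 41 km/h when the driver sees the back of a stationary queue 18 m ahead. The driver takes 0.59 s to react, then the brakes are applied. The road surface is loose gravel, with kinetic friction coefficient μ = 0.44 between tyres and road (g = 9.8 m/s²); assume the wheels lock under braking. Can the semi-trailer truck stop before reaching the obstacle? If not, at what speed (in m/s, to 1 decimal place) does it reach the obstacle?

No — it strikes the obstacle at 5.7 m/s

41 km/h ÷ 3.6 = 11.3889 m/s.
a = μg = 0.44 × 9.8 = 4.312 m/s².
Reaction distance = 11.3889 × 0.59 = 6.719 m.
Braking distance needed to stop: v²/(2a) = 129.707 / 8.624 = 15.040 m, so total needed = 6.719 + 15.040 = 21.759 m > 18 m — it cannot stop.
Distance remaining when braking begins: 18 − 6.719 = 11.281 m.
v² = v₀² − 2a·d = 129.707 − 2 × 4.312 × 11.281 = 32.420 m²/s².
v = √32.420 = 5.694 m/s.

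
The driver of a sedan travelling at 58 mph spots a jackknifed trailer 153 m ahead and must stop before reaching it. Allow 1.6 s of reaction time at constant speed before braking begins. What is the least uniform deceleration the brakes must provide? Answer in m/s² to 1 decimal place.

58 mph × 0.44704 = 25.9283 m/s.
Distance covered during reaction = 25.9283 × 1.6 = 41.485 m.
Distance available for braking: 153 − 41.485 = 111.515 m.
v² = 2a·d ⇒ a = v²/(2d) = 25.9283² / (2 × 111.515) = 672.277 / 223.030 = 3.0143 m/s².

Required deceleration ≈ 3.0 m/s²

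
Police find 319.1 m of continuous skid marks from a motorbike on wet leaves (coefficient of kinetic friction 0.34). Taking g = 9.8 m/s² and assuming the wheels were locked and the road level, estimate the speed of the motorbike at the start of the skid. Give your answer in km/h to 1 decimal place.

Initial speed ≈ 166.0 km/h

Deceleration a = μg = 0.34 × 9.8 = 3.332 m/s².
v = √(2a·d) = √(2 × 3.332 × 319.1) = √2126.482 = 46.1138 m/s.
= 46.1138 × 3.6 = 166.010 km/h.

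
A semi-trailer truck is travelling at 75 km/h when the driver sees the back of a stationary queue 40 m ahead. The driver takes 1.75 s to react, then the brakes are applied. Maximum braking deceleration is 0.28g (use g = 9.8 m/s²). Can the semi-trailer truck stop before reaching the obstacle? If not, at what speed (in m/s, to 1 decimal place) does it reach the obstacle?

No — it strikes the obstacle at 20.4 m/s

75 km/h ÷ 3.6 = 20.8333 m/s.
a = 0.28 × 9.8 = 2.744 m/s².
Reaction distance = 20.8333 × 1.75 = 36.458 m.
Braking distance needed to stop: v²/(2a) = 434.026 / 5.488 = 79.086 m, so total needed = 36.458 + 79.086 = 115.544 m > 40 m — it cannot stop.
Distance remaining when braking begins: 40 − 36.458 = 3.542 m.
v² = v₀² − 2a·d = 434.026 − 2 × 2.744 × 3.542 = 414.588 m²/s².
v = √414.588 = 20.361 m/s.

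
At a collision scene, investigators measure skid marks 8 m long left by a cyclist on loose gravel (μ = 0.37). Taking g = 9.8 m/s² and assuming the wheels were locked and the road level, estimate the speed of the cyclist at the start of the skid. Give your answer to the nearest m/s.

Initial speed ≈ 8 m/s

Deceleration a = μg = 0.37 × 9.8 = 3.626 m/s².
v = √(2a·d) = √(2 × 3.626 × 8) = √58.016 = 7.6168 m/s.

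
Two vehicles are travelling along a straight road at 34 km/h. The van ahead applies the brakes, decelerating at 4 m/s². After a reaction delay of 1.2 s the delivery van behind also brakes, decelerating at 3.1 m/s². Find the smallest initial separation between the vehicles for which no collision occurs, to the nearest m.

Minimum gap ≈ 15 m

34 km/h ÷ 3.6 = 9.4444 m/s.
Leader travels v²/(2a_L) = 89.197 / 8.000 = 11.150 m before stopping.
Follower covers v·t_r = 9.4444 × 1.2 = 11.333 m while reacting, then v²/(2a_F) = 89.197 / 6.200 = 14.387 m while braking, for a total of 11.333 + 14.387 = 25.720 m.
Since a_F ≤ a_L and the follower starts braking later, the follower is never slower than the leader, so the closest approach is when both have stopped.
Minimum gap = 25.720 − 11.150 = 14.570 m.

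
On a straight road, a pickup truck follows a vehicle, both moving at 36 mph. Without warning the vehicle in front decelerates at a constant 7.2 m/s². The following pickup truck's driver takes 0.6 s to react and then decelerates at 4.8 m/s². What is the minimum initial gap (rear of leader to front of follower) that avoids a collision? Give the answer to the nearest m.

36 mph × 0.44704 = 16.0934 m/s.
Leader travels v²/(2a_L) = 258.998 / 14.400 = 17.986 m before stopping.
Follower covers v·t_r = 16.0934 × 0.6 = 9.656 m while reacting, then v²/(2a_F) = 258.998 / 9.600 = 26.979 m while braking, for a total of 9.656 + 26.979 = 36.635 m.
Since a_F ≤ a_L and the follower starts braking later, the follower is never slower than the leader, so the closest approach is when both have stopped.
Minimum gap = 36.635 − 17.986 = 18.649 m.

Minimum gap ≈ 19 m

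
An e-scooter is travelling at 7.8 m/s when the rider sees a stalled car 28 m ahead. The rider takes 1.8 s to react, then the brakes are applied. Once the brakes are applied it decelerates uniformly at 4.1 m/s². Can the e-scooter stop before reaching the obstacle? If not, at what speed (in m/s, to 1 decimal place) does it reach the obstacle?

Yes — it stops about 6.5 m short of the obstacle, so it never reaches it

Reaction distance = 7.8000 × 1.8 = 14.040 m.
Braking distance = v²/(2a) = 60.840 / 8.200 = 7.420 m.
Total stopping distance = 14.040 + 7.420 = 21.460 m, vs 28 m available — it stops with 28 − 21.460 = 6.540 m to spare.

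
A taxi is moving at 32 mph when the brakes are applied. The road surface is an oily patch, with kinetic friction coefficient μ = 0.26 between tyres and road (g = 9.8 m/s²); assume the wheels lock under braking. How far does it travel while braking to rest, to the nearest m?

32 mph × 0.44704 = 14.3053 m/s.
a = μg = 0.26 × 9.8 = 2.548 m/s².
Braking distance = v²/(2a) = 14.3053² / (2 × 2.548) = 204.642 / 5.096 = 40.157 m.

Braking distance ≈ 40 m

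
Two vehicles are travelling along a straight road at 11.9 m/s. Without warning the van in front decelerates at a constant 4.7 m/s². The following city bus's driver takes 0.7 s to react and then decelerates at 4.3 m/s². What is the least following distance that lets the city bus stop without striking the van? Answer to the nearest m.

Minimum gap ≈ 10 m

Leader travels v²/(2a_L) = 141.610 / 9.400 = 15.065 m before stopping.
Follower covers v·t_r = 11.9000 × 0.7 = 8.330 m while reacting, then v²/(2a_F) = 141.610 / 8.600 = 16.466 m while braking, for a total of 8.330 + 16.466 = 24.796 m.
Since a_F ≤ a_L and the follower starts braking later, the follower is never slower than the leader, so the closest approach is when both have stopped.
Minimum gap = 24.796 − 15.065 = 9.731 m.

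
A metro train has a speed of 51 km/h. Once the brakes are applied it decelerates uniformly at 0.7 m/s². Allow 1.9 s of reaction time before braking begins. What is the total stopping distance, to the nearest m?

Total stopping distance ≈ 170 m

51 km/h ÷ 3.6 = 14.1667 m/s.
Reaction distance = v·t_r = 14.1667 × 1.9 = 26.917 m.
Braking distance = v²/(2a) = 14.1667² / (2 × 0.700) = 200.695 / 1.400 = 143.354 m.
Total = 26.917 + 143.354 = 170.271 m.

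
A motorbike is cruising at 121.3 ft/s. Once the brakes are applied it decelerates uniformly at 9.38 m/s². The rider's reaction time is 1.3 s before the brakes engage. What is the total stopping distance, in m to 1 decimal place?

Total stopping distance ≈ 120.9 m

121.3 ft/s × 0.3048 = 36.9722 m/s.
Reaction distance = v·t_r = 36.9722 × 1.3 = 48.064 m.
Braking distance = v²/(2a) = 36.9722² / (2 × 9.380) = 1366.944 / 18.760 = 72.865 m.
Total = 48.064 + 72.865 = 120.929 m.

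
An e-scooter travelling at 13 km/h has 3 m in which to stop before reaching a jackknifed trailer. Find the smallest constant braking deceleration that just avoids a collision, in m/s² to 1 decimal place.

13 km/h ÷ 3.6 = 3.6111 m/s.
v² = 2a·d ⇒ a = v²/(2d) = 3.6111² / (2 × 3.000) = 13.040 / 6.000 = 2.1733 m/s².

Required deceleration ≈ 2.2 m/s²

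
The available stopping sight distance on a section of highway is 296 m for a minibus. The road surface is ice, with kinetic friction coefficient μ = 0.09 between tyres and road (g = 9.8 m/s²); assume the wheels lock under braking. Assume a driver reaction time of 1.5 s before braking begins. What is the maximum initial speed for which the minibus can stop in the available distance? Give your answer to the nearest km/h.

Maximum speed ≈ 78 km/h

a = μg = 0.09 × 9.8 = 0.882 m/s².
Stopping distance: v·t_r + v²/(2a) = 296 with t_r = 1.5 s and a = 0.882 m/s².
So v² + 2.646 v − 522.14 = 0.
Positive root: v = −a·t_r + √((a·t_r)² + 2a·d) = −1.323 + √(1.750 + 522.14) = 21.5656 m/s.
21.5656 m/s × 3.6 = 77.636 km/h.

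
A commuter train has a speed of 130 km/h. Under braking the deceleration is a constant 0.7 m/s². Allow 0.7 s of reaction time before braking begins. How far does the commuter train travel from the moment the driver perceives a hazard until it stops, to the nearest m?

130 km/h ÷ 3.6 = 36.1111 m/s.
Reaction distance = v·t_r = 36.1111 × 0.7 = 25.278 m.
Braking distance = v²/(2a) = 36.1111² / (2 × 0.700) = 1304.012 / 1.400 = 931.437 m.
Total = 25.278 + 931.437 = 956.715 m.

Total stopping distance ≈ 957 m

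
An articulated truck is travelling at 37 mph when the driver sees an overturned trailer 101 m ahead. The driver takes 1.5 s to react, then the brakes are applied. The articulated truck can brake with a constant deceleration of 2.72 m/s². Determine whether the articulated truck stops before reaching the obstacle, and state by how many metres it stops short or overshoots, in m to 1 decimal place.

Yes — it stops 25.9 m short of the obstacle

37 mph × 0.44704 = 16.5405 m/s.
Reaction distance = 16.5405 × 1.5 = 24.811 m.
Braking distance = v²/(2a) = 273.588 / 5.440 = 50.292 m.
Total stopping distance = 24.811 + 50.292 = 75.103 m, vs 101 m available — it stops with 101 − 75.103 = 25.897 m to spare.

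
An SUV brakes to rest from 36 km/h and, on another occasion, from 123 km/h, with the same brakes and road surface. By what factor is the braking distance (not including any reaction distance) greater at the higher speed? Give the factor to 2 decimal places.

Braking distance d = v²/(2a), so with a fixed, d ∝ v².
Factor = (123/36)² = 3.4167² = 11.6738.

Factor ≈ 11.67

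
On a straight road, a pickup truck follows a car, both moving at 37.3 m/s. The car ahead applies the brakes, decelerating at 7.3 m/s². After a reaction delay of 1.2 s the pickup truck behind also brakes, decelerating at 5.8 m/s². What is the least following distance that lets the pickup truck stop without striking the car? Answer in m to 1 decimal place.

Minimum gap ≈ 69.4 m

Leader travels v²/(2a_L) = 1391.290 / 14.600 = 95.294 m before stopping.
Follower covers v·t_r = 37.3000 × 1.2 = 44.760 m while reacting, then v²/(2a_F) = 1391.290 / 11.600 = 119.939 m while braking, for a total of 44.760 + 119.939 = 164.699 m.
Since a_F ≤ a_L and the follower starts braking later, the follower is never slower than the leader, so the closest approach is when both have stopped.
Minimum gap = 164.699 − 95.294 = 69.405 m.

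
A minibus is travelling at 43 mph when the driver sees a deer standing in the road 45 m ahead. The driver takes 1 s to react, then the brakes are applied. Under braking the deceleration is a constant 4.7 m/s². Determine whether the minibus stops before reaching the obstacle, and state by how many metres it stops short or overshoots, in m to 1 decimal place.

43 mph × 0.44704 = 19.2227 m/s.
Reaction distance = 19.2227 × 1 = 19.223 m.
Braking distance = v²/(2a) = 369.512 / 9.400 = 39.310 m.
Total stopping distance = 19.223 + 39.310 = 58.533 m, vs 45 m available — it cannot stop in time and overshoots by 58.533 − 45 = 13.533 m.

No — it overshoots by 13.5 m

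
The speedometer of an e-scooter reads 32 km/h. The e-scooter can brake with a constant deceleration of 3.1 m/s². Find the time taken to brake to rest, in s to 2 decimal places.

Braking time ≈ 2.87 s

32 km/h ÷ 3.6 = 8.8889 m/s.
Braking time = v/a = 8.8889 / 3.100 = 2.867 s.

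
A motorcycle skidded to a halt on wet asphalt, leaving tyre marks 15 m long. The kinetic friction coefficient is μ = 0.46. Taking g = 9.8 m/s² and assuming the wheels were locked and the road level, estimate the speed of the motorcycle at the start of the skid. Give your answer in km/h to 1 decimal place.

Deceleration a = μg = 0.46 × 9.8 = 4.508 m/s².
v = √(2a·d) = √(2 × 4.508 × 15) = √135.240 = 11.6293 m/s.
= 11.6293 × 3.6 = 41.865 km/h.

Initial speed ≈ 41.9 km/h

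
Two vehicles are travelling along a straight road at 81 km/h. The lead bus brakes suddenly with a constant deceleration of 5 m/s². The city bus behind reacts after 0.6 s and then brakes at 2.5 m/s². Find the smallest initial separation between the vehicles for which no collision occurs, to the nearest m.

81 km/h ÷ 3.6 = 22.5000 m/s.
Leader travels v²/(2a_L) = 506.250 / 10.000 = 50.625 m before stopping.
Follower covers v·t_r = 22.5000 × 0.6 = 13.500 m while reacting, then v²/(2a_F) = 506.250 / 5.000 = 101.250 m while braking, for a total of 13.500 + 101.250 = 114.750 m.
Since a_F ≤ a_L and the follower starts braking later, the follower is never slower than the leader, so the closest approach is when both have stopped.
Minimum gap = 114.750 − 50.625 = 64.125 m.

Minimum gap ≈ 64 m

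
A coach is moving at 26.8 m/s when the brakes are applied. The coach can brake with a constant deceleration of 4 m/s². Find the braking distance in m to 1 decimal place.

Braking distance = v²/(2a) = 26.8000² / (2 × 4.000) = 718.240 / 8.000 = 89.780 m.

Braking distance ≈ 89.8 m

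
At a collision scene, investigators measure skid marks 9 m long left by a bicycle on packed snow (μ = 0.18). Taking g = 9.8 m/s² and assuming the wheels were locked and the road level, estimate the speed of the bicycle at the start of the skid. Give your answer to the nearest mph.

Initial speed ≈ 13 mph

Deceleration a = μg = 0.18 × 9.8 = 1.764 m/s².
v = √(2a·d) = √(2 × 1.764 × 9) = √31.752 = 5.6349 m/s.
= 5.6349 ÷ 0.44704 = 12.605 mph.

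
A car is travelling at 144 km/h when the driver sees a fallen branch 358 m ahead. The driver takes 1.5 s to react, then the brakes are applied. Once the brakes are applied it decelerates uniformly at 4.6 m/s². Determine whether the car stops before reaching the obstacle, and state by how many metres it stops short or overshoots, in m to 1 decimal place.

144 km/h ÷ 3.6 = 40.0000 m/s.
Reaction distance = 40.0000 × 1.5 = 60.000 m.
Braking distance = v²/(2a) = 1600.000 / 9.200 = 173.913 m.
Total stopping distance = 60.000 + 173.913 = 233.913 m, vs 358 m available — it stops with 358 − 233.913 = 124.087 m to spare.

Yes — it stops 124.1 m short of the obstacle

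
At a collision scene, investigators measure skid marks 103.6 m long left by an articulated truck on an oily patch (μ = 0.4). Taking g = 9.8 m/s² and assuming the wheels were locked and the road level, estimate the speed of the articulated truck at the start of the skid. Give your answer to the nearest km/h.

Initial speed ≈ 103 km/h

Deceleration a = μg = 0.4 × 9.8 = 3.920 m/s².
v = √(2a·d) = √(2 × 3.920 × 103.6) = √812.224 = 28.4995 m/s.
= 28.4995 × 3.6 = 102.598 km/h.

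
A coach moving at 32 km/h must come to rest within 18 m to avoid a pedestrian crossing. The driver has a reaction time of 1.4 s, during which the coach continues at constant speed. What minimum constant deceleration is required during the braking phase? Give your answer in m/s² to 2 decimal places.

Required deceleration ≈ 7.11 m/s²

32 km/h ÷ 3.6 = 8.8889 m/s.
Distance covered during reaction = 8.8889 × 1.4 = 12.444 m.
Distance available for braking: 18 − 12.444 = 5.556 m.
v² = 2a·d ⇒ a = v²/(2d) = 8.8889² / (2 × 5.556) = 79.013 / 11.112 = 7.1106 m/s².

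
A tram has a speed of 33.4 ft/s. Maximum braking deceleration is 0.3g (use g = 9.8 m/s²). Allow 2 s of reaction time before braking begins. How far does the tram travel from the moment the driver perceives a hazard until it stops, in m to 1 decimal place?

33.4 ft/s × 0.3048 = 10.1803 m/s.
a = 0.3 × 9.8 = 2.940 m/s².
Reaction distance = v·t_r = 10.1803 × 2 = 20.361 m.
Braking distance = v²/(2a) = 10.1803² / (2 × 2.940) = 103.639 / 5.880 = 17.626 m.
Total = 20.361 + 17.626 = 37.987 m.

Total stopping distance ≈ 38.0 m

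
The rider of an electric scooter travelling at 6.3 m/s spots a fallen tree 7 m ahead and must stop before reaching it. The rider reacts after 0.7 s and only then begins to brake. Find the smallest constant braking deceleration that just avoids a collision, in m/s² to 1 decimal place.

Required deceleration ≈ 7.7 m/s²

Distance covered during reaction = 6.3000 × 0.7 = 4.410 m.
Distance available for braking: 7 − 4.410 = 2.590 m.
v² = 2a·d ⇒ a = v²/(2d) = 6.3000² / (2 × 2.590) = 39.690 / 5.180 = 7.6622 m/s².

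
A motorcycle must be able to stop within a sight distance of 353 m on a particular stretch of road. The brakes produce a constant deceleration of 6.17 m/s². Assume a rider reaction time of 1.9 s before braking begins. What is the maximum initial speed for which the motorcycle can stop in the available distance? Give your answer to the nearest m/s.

Maximum speed ≈ 55 m/s

Stopping distance: v·t_r + v²/(2a) = 353 with t_r = 1.9 s and a = 6.170 m/s².
So v² + 23.446 v − 4356.02 = 0.
Positive root: v = −a·t_r + √((a·t_r)² + 2a·d) = −11.723 + √(137.429 + 4356.02) = 55.3102 m/s.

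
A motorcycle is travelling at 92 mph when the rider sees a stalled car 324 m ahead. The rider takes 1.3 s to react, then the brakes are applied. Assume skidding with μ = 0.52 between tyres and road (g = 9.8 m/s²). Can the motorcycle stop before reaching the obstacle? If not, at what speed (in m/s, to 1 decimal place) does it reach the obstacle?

Yes — it stops about 104.6 m short of the obstacle, so it never reaches it

92 mph × 0.44704 = 41.1277 m/s.
a = μg = 0.52 × 9.8 = 5.096 m/s².
Reaction distance = 41.1277 × 1.3 = 53.466 m.
Braking distance = v²/(2a) = 1691.488 / 10.192 = 165.962 m.
Total stopping distance = 53.466 + 165.962 = 219.428 m, vs 324 m available — it stops with 324 − 219.428 = 104.572 m to spare.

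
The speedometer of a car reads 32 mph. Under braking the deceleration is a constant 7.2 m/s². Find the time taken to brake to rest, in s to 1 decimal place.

Braking time ≈ 2.0 s

32 mph × 0.44704 = 14.3053 m/s.
Braking time = v/a = 14.3053 / 7.200 = 1.987 s.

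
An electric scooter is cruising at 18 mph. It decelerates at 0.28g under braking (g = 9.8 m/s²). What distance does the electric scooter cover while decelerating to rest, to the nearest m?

18 mph × 0.44704 = 8.0467 m/s.
a = 0.28 × 9.8 = 2.744 m/s².
Braking distance = v²/(2a) = 8.0467² / (2 × 2.744) = 64.749 / 5.488 = 11.798 m.

Braking distance ≈ 12 m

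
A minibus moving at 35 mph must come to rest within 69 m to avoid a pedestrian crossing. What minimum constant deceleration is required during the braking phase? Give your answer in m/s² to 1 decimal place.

35 mph × 0.44704 = 15.6464 m/s.
v² = 2a·d ⇒ a = v²/(2d) = 15.6464² / (2 × 69.000) = 244.810 / 138.000 = 1.7740 m/s².

Required deceleration ≈ 1.8 m/s²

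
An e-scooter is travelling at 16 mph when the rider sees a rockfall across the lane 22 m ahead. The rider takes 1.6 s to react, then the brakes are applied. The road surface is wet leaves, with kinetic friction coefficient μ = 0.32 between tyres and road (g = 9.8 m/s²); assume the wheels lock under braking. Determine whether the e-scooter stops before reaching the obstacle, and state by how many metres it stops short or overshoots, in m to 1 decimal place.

16 mph × 0.44704 = 7.1526 m/s.
a = μg = 0.32 × 9.8 = 3.136 m/s².
Reaction distance = 7.1526 × 1.6 = 11.444 m.
Braking distance = v²/(2a) = 51.160 / 6.272 = 8.157 m.
Total stopping distance = 11.444 + 8.157 = 19.601 m, vs 22 m available — it stops with 22 − 19.601 = 2.399 m to spare.

Yes — it stops 2.4 m short of the obstacle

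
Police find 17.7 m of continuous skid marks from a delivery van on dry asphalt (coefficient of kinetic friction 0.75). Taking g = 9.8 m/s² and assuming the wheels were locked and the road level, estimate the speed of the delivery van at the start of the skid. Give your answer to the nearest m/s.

Deceleration a = μg = 0.75 × 9.8 = 7.350 m/s².
v = √(2a·d) = √(2 × 7.350 × 17.7) = √260.190 = 16.1304 m/s.

Initial speed ≈ 16 m/s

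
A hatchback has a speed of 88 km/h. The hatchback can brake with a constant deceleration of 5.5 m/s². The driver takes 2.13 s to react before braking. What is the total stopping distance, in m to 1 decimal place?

Total stopping distance ≈ 106.4 m

88 km/h ÷ 3.6 = 24.4444 m/s.
Reaction distance = v·t_r = 24.4444 × 2.13 = 52.067 m.
Braking distance = v²/(2a) = 24.4444² / (2 × 5.500) = 597.529 / 11.000 = 54.321 m.
Total = 52.067 + 54.321 = 106.388 m.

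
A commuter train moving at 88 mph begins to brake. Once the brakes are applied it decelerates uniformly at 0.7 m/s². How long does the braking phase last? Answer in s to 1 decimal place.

Braking time ≈ 56.2 s

88 mph × 0.44704 = 39.3395 m/s.
Braking time = v/a = 39.3395 / 0.700 = 56.199 s.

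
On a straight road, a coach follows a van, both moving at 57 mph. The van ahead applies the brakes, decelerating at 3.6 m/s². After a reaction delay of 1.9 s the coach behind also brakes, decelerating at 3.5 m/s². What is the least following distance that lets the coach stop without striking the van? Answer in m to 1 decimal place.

57 mph × 0.44704 = 25.4813 m/s.
Leader travels v²/(2a_L) = 649.297 / 7.200 = 90.180 m before stopping.
Follower covers v·t_r = 25.4813 × 1.9 = 48.414 m while reacting, then v²/(2a_F) = 649.297 / 7.000 = 92.757 m while braking, for a total of 48.414 + 92.757 = 141.171 m.
Since a_F ≤ a_L and the follower starts braking later, the follower is never slower than the leader, so the closest approach is when both have stopped.
Minimum gap = 141.171 − 90.180 = 50.991 m.

Minimum gap ≈ 51.0 m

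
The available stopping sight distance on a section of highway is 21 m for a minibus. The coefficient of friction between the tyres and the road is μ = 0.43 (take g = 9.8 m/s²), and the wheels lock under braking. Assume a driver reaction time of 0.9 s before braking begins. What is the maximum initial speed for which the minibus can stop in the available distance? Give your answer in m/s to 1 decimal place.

Maximum speed ≈ 10.0 m/s

a = μg = 0.43 × 9.8 = 4.214 m/s².
Stopping distance: v·t_r + v²/(2a) = 21 with t_r = 0.9 s and a = 4.214 m/s².
So v² + 7.585 v − 176.99 = 0.
Positive root: v = −a·t_r + √((a·t_r)² + 2a·d) = −3.793 + √(14.387 + 176.99) = 10.0409 m/s.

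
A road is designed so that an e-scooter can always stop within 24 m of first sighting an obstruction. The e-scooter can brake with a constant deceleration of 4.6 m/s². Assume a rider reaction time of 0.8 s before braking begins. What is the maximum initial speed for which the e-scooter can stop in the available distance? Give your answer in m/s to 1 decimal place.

Maximum speed ≈ 11.6 m/s

Stopping distance: v·t_r + v²/(2a) = 24 with t_r = 0.8 s and a = 4.600 m/s².
So v² + 7.360 v − 220.80 = 0.
Positive root: v = −a·t_r + √((a·t_r)² + 2a·d) = −3.680 + √(13.542 + 220.80) = 11.6282 m/s.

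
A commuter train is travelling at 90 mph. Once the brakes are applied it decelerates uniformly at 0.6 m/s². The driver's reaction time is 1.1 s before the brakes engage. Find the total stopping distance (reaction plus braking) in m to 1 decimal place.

Total stopping distance ≈ 1393.2 m

90 mph × 0.44704 = 40.2336 m/s.
Reaction distance = v·t_r = 40.2336 × 1.1 = 44.257 m.
Braking distance = v²/(2a) = 40.2336² / (2 × 0.600) = 1618.743 / 1.200 = 1348.953 m.
Total = 44.257 + 1348.953 = 1393.210 m.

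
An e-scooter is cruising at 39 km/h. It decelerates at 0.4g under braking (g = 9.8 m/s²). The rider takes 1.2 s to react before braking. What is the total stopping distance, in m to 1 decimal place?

Total stopping distance ≈ 28.0 m

39 km/h ÷ 3.6 = 10.8333 m/s.
a = 0.4 × 9.8 = 3.920 m/s².
Reaction distance = v·t_r = 10.8333 × 1.2 = 13.000 m.
Braking distance = v²/(2a) = 10.8333² / (2 × 3.920) = 117.360 / 7.840 = 14.969 m.
Total = 13.000 + 14.969 = 27.969 m.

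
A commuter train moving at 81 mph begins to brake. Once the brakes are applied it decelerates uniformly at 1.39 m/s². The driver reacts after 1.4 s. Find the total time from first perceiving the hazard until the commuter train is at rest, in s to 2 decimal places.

81 mph × 0.44704 = 36.2102 m/s.
Braking time = v/a = 36.2102 / 1.390 = 26.051 s.
Total = 1.4 + 26.051 = 27.451 s.

Total time ≈ 27.45 s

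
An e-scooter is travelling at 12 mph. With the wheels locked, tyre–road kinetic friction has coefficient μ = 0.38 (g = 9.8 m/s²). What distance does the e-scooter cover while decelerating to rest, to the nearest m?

12 mph × 0.44704 = 5.3645 m/s.
a = μg = 0.38 × 9.8 = 3.724 m/s².
Braking distance = v²/(2a) = 5.3645² / (2 × 3.724) = 28.778 / 7.448 = 3.864 m.

Braking distance ≈ 4 m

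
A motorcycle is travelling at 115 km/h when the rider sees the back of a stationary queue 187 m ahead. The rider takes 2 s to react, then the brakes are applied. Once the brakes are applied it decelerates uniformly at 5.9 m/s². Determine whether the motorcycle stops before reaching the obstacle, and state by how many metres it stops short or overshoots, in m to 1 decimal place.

Yes — it stops 36.6 m short of the obstacle

115 km/h ÷ 3.6 = 31.9444 m/s.
Reaction distance = 31.9444 × 2 = 63.889 m.
Braking distance = v²/(2a) = 1020.445 / 11.800 = 86.478 m.
Total stopping distance = 63.889 + 86.478 = 150.367 m, vs 187 m available — it stops with 187 − 150.367 = 36.633 m to spare.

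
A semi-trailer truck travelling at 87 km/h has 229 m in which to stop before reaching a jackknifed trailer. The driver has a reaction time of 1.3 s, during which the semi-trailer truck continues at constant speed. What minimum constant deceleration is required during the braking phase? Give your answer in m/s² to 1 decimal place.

87 km/h ÷ 3.6 = 24.1667 m/s.
Distance covered during reaction = 24.1667 × 1.3 = 31.417 m.
Distance available for braking: 229 − 31.417 = 197.583 m.
v² = 2a·d ⇒ a = v²/(2d) = 24.1667² / (2 × 197.583) = 584.029 / 395.166 = 1.4779 m/s².

Required deceleration ≈ 1.5 m/s²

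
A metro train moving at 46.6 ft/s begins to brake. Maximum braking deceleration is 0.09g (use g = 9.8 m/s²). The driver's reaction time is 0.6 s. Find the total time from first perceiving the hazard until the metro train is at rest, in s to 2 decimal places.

Total time ≈ 16.70 s

46.6 ft/s × 0.3048 = 14.2037 m/s.
a = 0.09 × 9.8 = 0.882 m/s².
Braking time = v/a = 14.2037 / 0.882 = 16.104 s.
Total = 0.6 + 16.104 = 16.704 s.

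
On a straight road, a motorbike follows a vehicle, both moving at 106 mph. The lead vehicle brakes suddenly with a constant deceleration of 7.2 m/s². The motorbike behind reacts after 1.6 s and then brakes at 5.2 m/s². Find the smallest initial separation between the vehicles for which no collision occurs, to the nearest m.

Minimum gap ≈ 136 m

106 mph × 0.44704 = 47.3862 m/s.
Leader travels v²/(2a_L) = 2245.452 / 14.400 = 155.934 m before stopping.
Follower covers v·t_r = 47.3862 × 1.6 = 75.818 m while reacting, then v²/(2a_F) = 2245.452 / 10.400 = 215.909 m while braking, for a total of 75.818 + 215.909 = 291.727 m.
Since a_F ≤ a_L and the follower starts braking later, the follower is never slower than the leader, so the closest approach is when both have stopped.
Minimum gap = 291.727 − 155.934 = 135.793 m.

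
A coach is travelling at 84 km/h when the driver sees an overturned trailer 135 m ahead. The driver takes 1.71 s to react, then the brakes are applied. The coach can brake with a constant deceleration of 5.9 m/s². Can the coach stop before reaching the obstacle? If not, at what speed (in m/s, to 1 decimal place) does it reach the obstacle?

Yes — it stops about 49.0 m short of the obstacle, so it never reaches it

84 km/h ÷ 3.6 = 23.3333 m/s.
Reaction distance = 23.3333 × 1.71 = 39.900 m.
Braking distance = v²/(2a) = 544.443 / 11.800 = 46.139 m.
Total stopping distance = 39.900 + 46.139 = 86.039 m, vs 135 m available — it stops with 135 − 86.039 = 48.961 m to spare.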